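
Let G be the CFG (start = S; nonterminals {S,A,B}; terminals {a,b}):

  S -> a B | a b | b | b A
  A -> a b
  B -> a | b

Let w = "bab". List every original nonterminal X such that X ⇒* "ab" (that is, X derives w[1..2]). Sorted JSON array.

Convert to CNF:
  S -> T0 B | T0 T1 | T1 A | b
  A -> T0 T1
  B -> a | b
  T0 -> a
  T1 -> b

CYK table (by increasing span) (cells [i..j] with 1 ≤ i ≤ j ≤ 2 only):
  [1..1]={B,T0}  "a"  orig:{B}
  [2..2]={B,S,T1}  "b"  orig:{B,S}
  [1..2]={A,S}  "ab"

Original NTs in T[1,2] deriving "ab": ["A", "S"]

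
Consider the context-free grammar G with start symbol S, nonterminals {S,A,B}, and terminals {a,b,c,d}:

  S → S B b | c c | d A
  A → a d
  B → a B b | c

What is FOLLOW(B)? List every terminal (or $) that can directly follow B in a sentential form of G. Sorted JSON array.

Compute FIRST by fixpoint:
iter 1:
  A via A→a d: +{a}
  B via B→a B b: +{a}
  B via B→c: +{c}
  S via S→c c: +{c}
  S via S→d A: +{d}
  FIRST(S)={c,d}  FIRST(A)={a}  FIRST(B)={a,c}
iter 2: done
  FIRST(S)={c,d}  FIRST(A)={a}  FIRST(B)={a,c}

FOLLOW sets:
seed FOLLOW(S) with $
[1]
  B→a B b: FOLLOW(B) ⊇ FIRST(b) = {b}; new: +{b}
  S→S B b: FOLLOW(S) ⊇ FIRST(B) = {a,c}; new: +{a,c}
  S→d A: FOLLOW(A) ⊇ FOLLOW(S) ⊇ {$,a,c}; new: +{$,a,c}
  FOLLOW(S)={$,a,c}  FOLLOW(A)={$,a,c}  FOLLOW(B)={b}
[2] (stable)
  FOLLOW(S)={$,a,c}  FOLLOW(A)={$,a,c}  FOLLOW(B)={b}

FOLLOW(B) = ["b"]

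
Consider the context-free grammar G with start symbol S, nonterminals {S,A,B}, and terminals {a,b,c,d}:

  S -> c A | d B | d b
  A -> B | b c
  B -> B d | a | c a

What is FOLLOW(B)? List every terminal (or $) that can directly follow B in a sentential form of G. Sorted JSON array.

FIRST iteration:
round 1:
  A via A→b c: +{b}
  B via B→a: +{a}
  B via B→c a: +{c}
  S via S→c A: +{c}
  S via S→d B: +{d}
  S: {c,d}  A: {b}  B: {a,c}
round 2:
  A via A→B: +{a,c}
  S: {c,d}  A: {a,b,c}  B: {a,c}
round 3: (no change)
  S: {c,d}  A: {a,b,c}  B: {a,c}

FOLLOW sets:
seed FOLLOW(S) with $
iter 1:
  B→B d: FOLLOW(B) ⊇ FIRST(d) = {d}; new: +{d}
  S→c A: FOLLOW(A) ⊇ FOLLOW(S) ⊇ {$}; new: +{$}
  S→d B: FOLLOW(B) ⊇ FOLLOW(S) ⊇ {$}; new: +{$}
  FOLLOW[S]={$}  FOLLOW[A]={$}  FOLLOW[B]={$,d}
iter 2: — fixpoint
  FOLLOW[S]={$}  FOLLOW[A]={$}  FOLLOW[B]={$,d}

FOLLOW(B) = ["$", "d"]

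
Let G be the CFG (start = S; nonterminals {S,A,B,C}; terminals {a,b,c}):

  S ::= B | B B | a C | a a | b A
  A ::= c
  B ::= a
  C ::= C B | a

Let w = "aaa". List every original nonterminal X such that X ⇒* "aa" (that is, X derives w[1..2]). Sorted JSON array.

Convert to CNF:
  S -> B B | T0 C | T0 T0 | T1 A | a
  A -> c
  B -> a
  C -> C B | a
  T0 -> a
  T1 -> b

CYK fill, restricted to cells inside w[1..2]:
  T[1,1] 'a' = {B,C,S,T0}  orig:{B,C,S}
  T[2,2] 'a' = {B,C,S,T0}  orig:{B,C,S}
  T[1,2] 'aa' = {C,S}

Original NTs in T[1,2] deriving "aa": ["C", "S"]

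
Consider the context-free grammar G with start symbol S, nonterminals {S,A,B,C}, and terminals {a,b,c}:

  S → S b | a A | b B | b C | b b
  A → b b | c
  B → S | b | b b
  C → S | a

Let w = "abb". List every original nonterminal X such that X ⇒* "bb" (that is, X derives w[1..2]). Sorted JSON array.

CNF form of G:
  S -> S T0 | T0 B | T0 C | T0 T0 | T1 A
  A -> T0 T0 | c
  B -> S T0 | T0 B | T0 C | T0 T0 | T1 A | b
  C -> S T0 | T0 B | T0 C | T0 T0 | T1 A | a
  T0 -> b
  T1 -> a

CYK table (by increasing span) — only the sub-triangle for w[1..2]:
  cell(1,1) b: {B,T0}  orig:{B}
  cell(2,2) b: {B,T0}  orig:{B}
  cell(1,2) bb: {A,B,C,S}

Original NTs in T[1,2] deriving "bb": ["A", "B", "C", "S"]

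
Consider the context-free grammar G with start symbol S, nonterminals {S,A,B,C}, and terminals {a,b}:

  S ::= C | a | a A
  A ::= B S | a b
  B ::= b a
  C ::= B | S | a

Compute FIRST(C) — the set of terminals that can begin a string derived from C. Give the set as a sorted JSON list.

FIRST sets, iterate to fixpoint:
iter 1:
  A via A→a b: +{a}
  B via B→b a: +{b}
  C via C→B: +{b}
  C via C→a: +{a}
  S via S→C: +{a,b}
  FIRST[S]={a,b}  FIRST[A]={a}  FIRST[B]={b}  FIRST[C]={a,b}
iter 2:
  A via A→B S: +{b}
  FIRST[S]={a,b}  FIRST[A]={a,b}  FIRST[B]={b}  FIRST[C]={a,b}
iter 3: done
  FIRST[S]={a,b}  FIRST[A]={a,b}  FIRST[B]={b}  FIRST[C]={a,b}

FIRST(C) = ["a", "b"]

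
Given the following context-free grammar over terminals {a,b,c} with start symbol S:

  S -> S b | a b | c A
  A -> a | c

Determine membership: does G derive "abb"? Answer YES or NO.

Convert to CNF:
  S -> S T0 | T1 T0 | T2 A
  A -> a | c
  T0 -> b
  T1 -> a
  T2 -> c

CYK fill:
  cell(0,0) a: {A,T1}  orig:{A}
  cell(1,1) b: {T0}  orig:{}
  cell(2,2) b: {T0}  orig:{}
  cell(0,1) ab: {S}
  cell(1,2) bb: ∅
  cell(0,2) abb: {S}

S ∈ T[0,2] ⇒ YES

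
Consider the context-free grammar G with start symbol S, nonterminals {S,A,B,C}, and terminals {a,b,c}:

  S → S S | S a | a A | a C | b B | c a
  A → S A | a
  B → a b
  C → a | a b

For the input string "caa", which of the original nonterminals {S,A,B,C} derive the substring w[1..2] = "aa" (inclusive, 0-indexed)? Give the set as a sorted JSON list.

Convert to CNF:
  S -> S S | S T0 | T0 A | T0 C | T1 B | T2 T0
  A -> S A | a
  B -> T0 T1
  C -> T0 T1 | a
  T0 -> a
  T1 -> b
  T2 -> c

CYK fill, restricted to cells inside w[1..2]:
  [1..1]={A,C,T0}  "a"  orig:{A,C}
  [2..2]={A,C,T0}  "a"  orig:{A,C}
  [1..2]={S}  "aa"

Original NTs in T[1,2] deriving "aa": ["S"]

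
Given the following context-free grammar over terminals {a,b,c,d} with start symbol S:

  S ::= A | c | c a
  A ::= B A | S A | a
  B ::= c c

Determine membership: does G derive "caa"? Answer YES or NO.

Convert to CNF:
  S -> B A | S A | T0 T1 | a | c
  A -> B A | S A | a
  B -> T0 T0
  T0 -> c
  T1 -> a

Fill CYK table bottom-up:
  cell(0,0) c: {S,T0}  orig:{S}
  cell(1,1) a: {A,S,T1}  orig:{A,S}
  cell(2,2) a: {A,S,T1}  orig:{A,S}
  cell(0,1) ca: {A,S}
  cell(1,2) aa: {A,S}
  cell(0,2) caa: {A,S}

S ∈ T[0,2] ⇒ YES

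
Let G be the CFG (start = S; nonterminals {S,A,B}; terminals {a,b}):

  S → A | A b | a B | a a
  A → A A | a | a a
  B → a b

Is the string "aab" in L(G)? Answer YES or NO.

CNF form of G:
  S -> A A | A T1 | T0 B | T0 T0 | a
  A -> A A | T0 T0 | a
  B -> T0 T1
  T0 -> a
  T1 -> b

Fill CYK table bottom-up:
  [0..0]={A,S,T0}  "a"  orig:{A,S}
  [1..1]={A,S,T0}  "a"  orig:{A,S}
  [2..2]={T1}  "b"  orig:{}
  [0..1]={A,S}  "aa"
  [1..2]={B,S}  "ab"
  [0..2]={S}  "aab"

S ∈ T[0,2] ⇒ YES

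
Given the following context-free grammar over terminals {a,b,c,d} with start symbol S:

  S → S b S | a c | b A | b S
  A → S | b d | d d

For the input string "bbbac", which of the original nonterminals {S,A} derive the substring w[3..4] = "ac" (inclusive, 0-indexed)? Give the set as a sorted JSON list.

Convert to CNF:
  S -> S X5 | T0 A | T0 S | T1 T2
  A -> S X4 | T0 A | T0 S | T0 T3 | T1 T2 | T3 T3
  T0 -> b
  T1 -> a
  T2 -> c
  T3 -> d
  X4 -> T0 S
  X5 -> T0 S

Fill CYK table bottom-up — only the sub-triangle for w[3..4]:
  T[3,3] 'a' = {T1}  orig:{}
  T[4,4] 'c' = {T2}  orig:{}
  T[3,4] 'ac' = {A,S}

Original NTs in T[3,4] deriving "ac": ["A", "S"]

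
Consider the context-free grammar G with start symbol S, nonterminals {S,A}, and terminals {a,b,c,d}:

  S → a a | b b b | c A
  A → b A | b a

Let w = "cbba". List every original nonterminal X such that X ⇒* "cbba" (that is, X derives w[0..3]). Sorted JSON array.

CNF form of G:
  S -> T0 X3 | T1 T1 | T2 A
  A -> T0 A | T0 T1
  T0 -> b
  T1 -> a
  T2 -> c
  X3 -> T0 T0

Fill CYK table bottom-up — only the sub-triangle for w[0..3]:
  [0..0]={T2}  "c"  orig:{}
  [1..1]={T0}  "b"  orig:{}
  [2..2]={T0}  "b"  orig:{}
  [3..3]={T1}  "a"  orig:{}
  [0..1]=∅  "cb"
  [1..2]={X3}  "bb"  orig:{}
  [2..3]={A}  "ba"
  [0..2]=∅  "cbb"
  [1..3]={A}  "bba"
  [0..3]={S}  "cbba"

Original NTs in T[0,3] deriving "cbba": ["S"]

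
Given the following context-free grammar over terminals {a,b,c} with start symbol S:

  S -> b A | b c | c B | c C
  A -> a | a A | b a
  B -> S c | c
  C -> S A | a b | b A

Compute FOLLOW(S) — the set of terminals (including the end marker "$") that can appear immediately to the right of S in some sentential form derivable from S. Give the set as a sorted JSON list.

FIRST sets, iterate to fixpoint:
round 1:
  A via A→a: +{a}
  A via A→b a: +{b}
  B via B→c: +{c}
  C via C→a b: +{a}
  C via C→b A: +{b}
  S via S→b A: +{b}
  S via S→c B: +{c}
  FIRST[S]={b,c}  FIRST[A]={a,b}  FIRST[B]={c}  FIRST[C]={a,b}
round 2:
  B via B→S c: +{b}
  C via C→S A: +{c}
  FIRST[S]={b,c}  FIRST[A]={a,b}  FIRST[B]={b,c}  FIRST[C]={a,b,c}
round 3: — fixpoint
  FIRST[S]={b,c}  FIRST[A]={a,b}  FIRST[B]={b,c}  FIRST[C]={a,b,c}

Compute FOLLOW by fixpoint:
FOLLOW(S) := {$}
[1]
  B→S c: FOLLOW(S) ⊇ FIRST(c) = {c}; new: +{c}
  C→S A: FOLLOW(S) ⊇ FIRST(A) = {a,b}; new: +{a,b}
  S→b A: FOLLOW(A) ⊇ FOLLOW(S) ⊇ {$,a,b,c}; new: +{$,a,b,c}
  S→c B: FOLLOW(B) ⊇ FOLLOW(S) ⊇ {$,a,b,c}; new: +{$,a,b,c}
  S→c C: FOLLOW(C) ⊇ FOLLOW(S) ⊇ {$,a,b,c}; new: +{$,a,b,c}
  FOLLOW(S)={$,a,b,c}  FOLLOW(A)={$,a,b,c}  FOLLOW(B)={$,a,b,c}  FOLLOW(C)={$,a,b,c}
[2] done
  FOLLOW(S)={$,a,b,c}  FOLLOW(A)={$,a,b,c}  FOLLOW(B)={$,a,b,c}  FOLLOW(C)={$,a,b,c}

FOLLOW(S) = ["$", "a", "b", "c"]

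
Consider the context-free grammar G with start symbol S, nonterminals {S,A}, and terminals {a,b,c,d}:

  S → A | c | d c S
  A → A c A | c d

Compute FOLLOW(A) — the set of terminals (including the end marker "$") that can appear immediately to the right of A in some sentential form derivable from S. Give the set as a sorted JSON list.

Compute FIRST by fixpoint:
iter 1:
  A via A→c d: +{c}
  S via S→A: +{c}
  S via S→d c S: +{d}
  FIRST(S)={c,d}  FIRST(A)={c}
iter 2: (stable)
  FIRST(S)={c,d}  FIRST(A)={c}

FOLLOW sets:
seed FOLLOW(S) with $
round 1:
  A→A c A: FOLLOW(A) ⊇ FIRST(c) = {c}; new: +{c}
  S→A: FOLLOW(A) ⊇ FOLLOW(S) ⊇ {$}; new: +{$}
  FOLLOW[S]={$}  FOLLOW[A]={$,c}
round 2: (no change)
  FOLLOW[S]={$}  FOLLOW[A]={$,c}

FOLLOW(A) = ["$", "c"]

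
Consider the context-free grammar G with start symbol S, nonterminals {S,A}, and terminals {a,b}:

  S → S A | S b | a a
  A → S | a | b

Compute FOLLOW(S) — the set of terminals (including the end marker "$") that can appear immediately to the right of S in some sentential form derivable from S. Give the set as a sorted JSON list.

FIRST iteration:
[1]
  A via A→a: +{a}
  A via A→b: +{b}
  S via S→a a: +{a}
  FIRST(S)={a}  FIRST(A)={a,b}
[2] done
  FIRST(S)={a}  FIRST(A)={a,b}

Compute FOLLOW by fixpoint:
seed FOLLOW(S) with $
[1]
  S→S A: FOLLOW(S) ⊇ FIRST(A) = {a,b}; new: +{a,b}
  S→S A: FOLLOW(A) ⊇ FOLLOW(S) ⊇ {$,a,b}; new: +{$,a,b}
  S: {$,a,b}  A: {$,a,b}
[2] done
  S: {$,a,b}  A: {$,a,b}

FOLLOW(S) = ["$", "a", "b"]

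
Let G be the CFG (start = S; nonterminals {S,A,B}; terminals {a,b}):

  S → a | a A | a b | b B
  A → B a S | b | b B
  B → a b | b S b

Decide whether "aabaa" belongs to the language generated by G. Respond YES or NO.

Convert to CNF:
  S -> T0 A | T0 T1 | T1 B | a
  A -> B X2 | T1 B | b
  B -> T0 T1 | T1 X3
  T0 -> a
  T1 -> b
  X2 -> T0 S
  X3 -> S T1

CYK fill:
  T[0,0] 'a' = {S,T0}  orig:{S}
  T[1,1] 'a' = {S,T0}  orig:{S}
  T[2,2] 'b' = {A,T1}  orig:{A}
  T[3,3] 'a' = {S,T0}  orig:{S}
  T[4,4] 'a' = {S,T0}  orig:{S}
  T[0,1] 'aa' = {X2}  orig:{}
  T[1,2] 'ab' = {B,S,X3}  orig:{B,S}
  T[2,3] 'ba' = ∅
  T[3,4] 'aa' = {X2}  orig:{}
  T[0,2] 'aab' = {X2}  orig:{}
  T[1,3] 'aba' = ∅
  T[2,4] 'baa' = ∅
  T[0,3] 'aaba' = ∅
  T[1,4] 'abaa' = {A}
  T[0,4] 'aabaa' = {S}

S ∈ T[0,4] ⇒ YES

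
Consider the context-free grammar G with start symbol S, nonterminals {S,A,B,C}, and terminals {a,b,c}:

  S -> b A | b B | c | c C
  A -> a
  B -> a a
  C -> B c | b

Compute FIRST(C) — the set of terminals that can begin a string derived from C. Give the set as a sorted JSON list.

Compute FIRST by fixpoint:
pass 1:
  A via A→a: +{a}
  B via B→a a: +{a}
  C via C→B c: +{a}
  C via C→b: +{b}
  S via S→b A: +{b}
  S via S→c: +{c}
  S: {b,c}  A: {a}  B: {a}  C: {a,b}
pass 2: (stable)
  S: {b,c}  A: {a}  B: {a}  C: {a,b}

FIRST(C) = ["a", "b"]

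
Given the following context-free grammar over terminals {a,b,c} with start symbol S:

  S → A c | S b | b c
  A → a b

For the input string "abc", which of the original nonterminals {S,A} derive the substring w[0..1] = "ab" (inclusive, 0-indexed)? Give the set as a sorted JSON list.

CNF form of G:
  S -> A T2 | S T1 | T1 T2
  A -> T0 T1
  T0 -> a
  T1 -> b
  T2 -> c

Fill CYK table bottom-up — only the sub-triangle for w[0..1]:
  cell(0,0) a: {T0}  orig:{}
  cell(1,1) b: {T1}  orig:{}
  cell(0,1) ab: {A}

Original NTs in T[0,1] deriving "ab": ["A"]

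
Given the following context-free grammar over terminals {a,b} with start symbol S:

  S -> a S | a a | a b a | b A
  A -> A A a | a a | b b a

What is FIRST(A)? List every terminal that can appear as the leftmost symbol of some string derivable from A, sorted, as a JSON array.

FIRST sets, iterate to fixpoint:
iter 1:
  A via A→a a: +{a}
  A via A→b b a: +{b}
  S via S→a S: +{a}
  S via S→b A: +{b}
  FIRST[S]={a,b}  FIRST[A]={a,b}
iter 2: (stable)
  FIRST[S]={a,b}  FIRST[A]={a,b}

FIRST(A) = ["a", "b"]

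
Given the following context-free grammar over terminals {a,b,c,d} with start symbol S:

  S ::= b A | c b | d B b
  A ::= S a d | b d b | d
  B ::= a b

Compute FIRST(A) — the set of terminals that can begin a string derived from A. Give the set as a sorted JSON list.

FIRST iteration:
round 1:
  A via A→b d b: +{b}
  A via A→d: +{d}
  B via B→a b: +{a}
  S via S→b A: +{b}
  S via S→c b: +{c}
  S via S→d B b: +{d}
  FIRST(S)={b,c,d}  FIRST(A)={b,d}  FIRST(B)={a}
round 2:
  A via A→S a d: +{c}
  FIRST(S)={b,c,d}  FIRST(A)={b,c,d}  FIRST(B)={a}
round 3: done
  FIRST(S)={b,c,d}  FIRST(A)={b,c,d}  FIRST(B)={a}

FIRST(A) = ["b", "c", "d"]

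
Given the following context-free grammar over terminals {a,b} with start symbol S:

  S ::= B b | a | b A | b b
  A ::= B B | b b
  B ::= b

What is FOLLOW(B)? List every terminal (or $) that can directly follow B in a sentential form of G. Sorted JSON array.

Compute FIRST by fixpoint:
[1]
  A via A→b b: +{b}
  B via B→b: +{b}
  S via S→B b: +{b}
  S via S→a: +{a}
  S: {a,b}  A: {b}  B: {b}
[2] (no change)
  S: {a,b}  A: {b}  B: {b}

FOLLOW sets:
initialize: $ ∈ FOLLOW(S)
[1]
  A→B B: FOLLOW(B) ⊇ FIRST(B) = {b}; new: +{b}
  S→b A: FOLLOW(A) ⊇ FOLLOW(S) ⊇ {$}; new: +{$}
  S: {$}  A: {$}  B: {b}
[2]
  A→B B: FOLLOW(B) ⊇ FOLLOW(A) ⊇ {$}; new: +{$}
  S: {$}  A: {$}  B: {$,b}
[3] — fixpoint
  S: {$}  A: {$}  B: {$,b}

FOLLOW(B) = ["$", "b"]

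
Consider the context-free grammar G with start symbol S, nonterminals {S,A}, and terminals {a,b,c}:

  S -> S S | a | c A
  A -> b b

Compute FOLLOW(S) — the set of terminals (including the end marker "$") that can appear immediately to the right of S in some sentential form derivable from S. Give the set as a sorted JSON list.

FIRST iteration:
round 1:
  A via A→b b: +{b}
  S via S→a: +{a}
  S via S→c A: +{c}
  S: {a,c}  A: {b}
round 2: (stable)
  S: {a,c}  A: {b}

FOLLOW iteration:
seed FOLLOW(S) with $
[1]
  S→S S: FOLLOW(S) ⊇ FIRST(S) = {a,c}; new: +{a,c}
  S→c A: FOLLOW(A) ⊇ FOLLOW(S) ⊇ {$,a,c}; new: +{$,a,c}
  FOLLOW(S)={$,a,c}  FOLLOW(A)={$,a,c}
[2] (no change)
  FOLLOW(S)={$,a,c}  FOLLOW(A)={$,a,c}

FOLLOW(S) = ["$", "a", "c"]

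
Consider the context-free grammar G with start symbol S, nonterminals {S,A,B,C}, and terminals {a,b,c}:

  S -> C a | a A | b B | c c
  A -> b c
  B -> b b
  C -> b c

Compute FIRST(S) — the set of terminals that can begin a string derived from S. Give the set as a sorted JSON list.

FIRST sets, iterate to fixpoint:
[1]
  A via A→b c: +{b}
  B via B→b b: +{b}
  C via C→b c: +{b}
  S via S→C a: +{b}
  S via S→a A: +{a}
  S via S→c c: +{c}
  FIRST[S]={a,b,c}  FIRST[A]={b}  FIRST[B]={b}  FIRST[C]={b}
[2] (stable)
  FIRST[S]={a,b,c}  FIRST[A]={b}  FIRST[B]={b}  FIRST[C]={b}

FIRST(S) = ["a", "b", "c"]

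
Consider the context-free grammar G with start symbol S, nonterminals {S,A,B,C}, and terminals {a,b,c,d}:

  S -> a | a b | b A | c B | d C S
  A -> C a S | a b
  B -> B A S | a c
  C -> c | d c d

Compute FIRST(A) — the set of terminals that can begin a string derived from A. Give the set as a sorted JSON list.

FIRST sets, iterate to fixpoint:
round 1:
  A via A→a b: +{a}
  B via B→a c: +{a}
  C via C→c: +{c}
  C via C→d c d: +{d}
  S via S→a: +{a}
  S via S→b A: +{b}
  S via S→c B: +{c}
  S via S→d C S: +{d}
  S: {a,b,c,d}  A: {a}  B: {a}  C: {c,d}
round 2:
  A via A→C a S: +{c,d}
  S: {a,b,c,d}  A: {a,c,d}  B: {a}  C: {c,d}
round 3: — fixpoint
  S: {a,b,c,d}  A: {a,c,d}  B: {a}  C: {c,d}

FIRST(A) = ["a", "c", "d"]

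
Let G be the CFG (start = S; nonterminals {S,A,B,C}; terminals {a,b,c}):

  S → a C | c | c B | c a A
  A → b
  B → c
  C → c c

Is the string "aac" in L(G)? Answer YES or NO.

CNF form of G:
  S -> T0 B | T0 X2 | T1 C | c
  A -> b
  B -> c
  C -> T0 T0
  T0 -> c
  T1 -> a
  X2 -> T1 A

CYK fill:
  T[0,0] 'a' = {T1}  orig:{}
  T[1,1] 'a' = {T1}  orig:{}
  T[2,2] 'c' = {B,S,T0}  orig:{B,S}
  T[0,1] 'aa' = ∅
  T[1,2] 'ac' = ∅
  T[0,2] 'aac' = ∅

S ∉ T[0,2] ⇒ NO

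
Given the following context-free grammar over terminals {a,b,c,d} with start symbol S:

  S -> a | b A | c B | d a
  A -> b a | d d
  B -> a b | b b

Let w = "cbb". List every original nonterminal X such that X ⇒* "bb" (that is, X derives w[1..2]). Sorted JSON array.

CNF form of G:
  S -> T0 A | T2 T1 | T3 B | a
  A -> T0 T1 | T2 T2
  B -> T0 T0 | T1 T0
  T0 -> b
  T1 -> a
  T2 -> d
  T3 -> c

CYK table (by increasing span) — only the sub-triangle for w[1..2]:
  cell(1,1) b: {T0}  orig:{}
  cell(2,2) b: {T0}  orig:{}
  cell(1,2) bb: {B}

Original NTs in T[1,2] deriving "bb": ["B"]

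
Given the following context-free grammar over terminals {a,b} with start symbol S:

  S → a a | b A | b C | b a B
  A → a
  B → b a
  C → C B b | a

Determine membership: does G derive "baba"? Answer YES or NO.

CNF form of G:
  S -> T0 A | T0 C | T0 X3 | T1 T1
  A -> a
  B -> T0 T1
  C -> C X2 | a
  T0 -> b
  T1 -> a
  X2 -> B T0
  X3 -> T1 B

CYK table (by increasing span):
  cell(0,0) b: {T0}  orig:{}
  cell(1,1) a: {A,C,T1}  orig:{A,C}
  cell(2,2) b: {T0}  orig:{}
  cell(3,3) a: {A,C,T1}  orig:{A,C}
  cell(0,1) ba: {B,S}
  cell(1,2) ab: ∅
  cell(2,3) ba: {B,S}
  cell(0,2) bab: {X2}  orig:{}
  cell(1,3) aba: {X3}  orig:{}
  cell(0,3) baba: {S}

S ∈ T[0,3] ⇒ YES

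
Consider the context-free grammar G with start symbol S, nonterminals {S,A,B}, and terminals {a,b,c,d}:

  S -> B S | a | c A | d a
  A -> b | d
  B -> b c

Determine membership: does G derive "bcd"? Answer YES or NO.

CNF form of G:
  S -> B S | T1 A | T2 T3 | a
  A -> b | d
  B -> T0 T1
  T0 -> b
  T1 -> c
  T2 -> d
  T3 -> a

CYK fill:
  [0..0]={A,T0}  "b"  orig:{A}
  [1..1]={T1}  "c"  orig:{}
  [2..2]={A,T2}  "d"  orig:{A}
  [0..1]={B}  "bc"
  [1..2]={S}  "cd"
  [0..2]=∅  "bcd"

S ∉ T[0,2] ⇒ NO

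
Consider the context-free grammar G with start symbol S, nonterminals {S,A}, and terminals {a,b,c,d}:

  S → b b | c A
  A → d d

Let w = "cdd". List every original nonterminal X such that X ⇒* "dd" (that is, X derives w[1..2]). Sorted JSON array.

Convert to CNF:
  S -> T1 T1 | T2 A
  A -> T0 T0
  T0 -> d
  T1 -> b
  T2 -> c

Fill CYK table bottom-up, restricted to cells inside w[1..2]:
  cell(1,1) d: {T0}  orig:{}
  cell(2,2) d: {T0}  orig:{}
  cell(1,2) dd: {A}

Original NTs in T[1,2] deriving "dd": ["A"]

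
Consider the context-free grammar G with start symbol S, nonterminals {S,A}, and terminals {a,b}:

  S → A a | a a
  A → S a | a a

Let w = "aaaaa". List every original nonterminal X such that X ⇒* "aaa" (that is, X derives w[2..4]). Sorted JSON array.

CNF form of G:
  S -> A T0 | T0 T0
  A -> S T0 | T0 T0
  T0 -> a

CYK table (by increasing span) (cells [i..j] with 2 ≤ i ≤ j ≤ 4 only):
  [2..2]={T0}  "a"  orig:{}
  [3..3]={T0}  "a"  orig:{}
  [4..4]={T0}  "a"  orig:{}
  [2..3]={A,S}  "aa"
  [3..4]={A,S}  "aa"
  [2..4]={A,S}  "aaa"

Original NTs in T[2,4] deriving "aaa": ["A", "S"]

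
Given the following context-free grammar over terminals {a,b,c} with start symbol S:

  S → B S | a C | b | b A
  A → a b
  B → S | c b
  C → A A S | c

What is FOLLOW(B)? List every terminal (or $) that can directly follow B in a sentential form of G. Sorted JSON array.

FIRST sets, iterate to fixpoint:
iter 1:
  A via A→a b: +{a}
  B via B→c b: +{c}
  C via C→A A S: +{a}
  C via C→c: +{c}
  S via S→B S: +{c}
  S via S→a C: +{a}
  S via S→b: +{b}
  S: {a,b,c}  A: {a}  B: {c}  C: {a,c}
iter 2:
  B via B→S: +{a,b}
  S: {a,b,c}  A: {a}  B: {a,b,c}  C: {a,c}
iter 3: (no change)
  S: {a,b,c}  A: {a}  B: {a,b,c}  C: {a,c}

FOLLOW sets:
FOLLOW(S) := {$}
pass 1:
  C→A A S: FOLLOW(A) ⊇ FIRST(A) = {a}; new: +{a}
  C→A A S: FOLLOW(A) ⊇ FIRST(S) = {a,b,c}; new: +{b,c}
  S→B S: FOLLOW(B) ⊇ FIRST(S) = {a,b,c}; new: +{a,b,c}
  S→a C: FOLLOW(C) ⊇ FOLLOW(S) ⊇ {$}; new: +{$}
  S→b A: FOLLOW(A) ⊇ FOLLOW(S) ⊇ {$}; new: +{$}
  FOLLOW[S]={$}  FOLLOW[A]={$,a,b,c}  FOLLOW[B]={a,b,c}  FOLLOW[C]={$}
pass 2:
  B→S: FOLLOW(S) ⊇ FOLLOW(B) ⊇ {a,b,c}; new: +{a,b,c}
  S→a C: FOLLOW(C) ⊇ FOLLOW(S) ⊇ {$,a,b,c}; new: +{a,b,c}
  FOLLOW[S]={$,a,b,c}  FOLLOW[A]={$,a,b,c}  FOLLOW[B]={a,b,c}  FOLLOW[C]={$,a,b,c}
pass 3: (stable)
  FOLLOW[S]={$,a,b,c}  FOLLOW[A]={$,a,b,c}  FOLLOW[B]={a,b,c}  FOLLOW[C]={$,a,b,c}

FOLLOW(B) = ["a", "b", "c"]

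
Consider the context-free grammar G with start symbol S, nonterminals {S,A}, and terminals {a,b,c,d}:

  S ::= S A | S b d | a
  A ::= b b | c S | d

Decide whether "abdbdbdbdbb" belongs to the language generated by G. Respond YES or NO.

Convert to CNF:
  S -> S A | S X3 | a
  A -> T0 T0 | T1 S | d
  T0 -> b
  T1 -> c
  T2 -> d
  X3 -> T0 T2

CYK fill:
  cell(0,0) a: {S}
  cell(1,1) b: {T0}  orig:{}
  cell(2,2) d: {A,T2}  orig:{A}
  cell(3,3) b: {T0}  orig:{}
  cell(4,4) d: {A,T2}  orig:{A}
  cell(5,5) b: {T0}  orig:{}
  cell(6,6) d: {A,T2}  orig:{A}
  cell(7,7) b: {T0}  orig:{}
  cell(8,8) d: {A,T2}  orig:{A}
  cell(9,9) b: {T0}  orig:{}
  cell(10,10) b: {T0}  orig:{}
  cell(0,1) ab: ∅
  cell(1,2) bd: {X3}  orig:{}
  cell(2,3) db: ∅
  cell(3,4) bd: {X3}  orig:{}
  cell(4,5) db: ∅
  cell(5,6) bd: {X3}  orig:{}
  cell(6,7) db: ∅
  cell(7,8) bd: {X3}  orig:{}
  cell(8,9) db: ∅
  cell(9,10) bb: {A}
  cell(0,2) abd: {S}
  cell(1,3) bdb: ∅
  cell(2,4) dbd: ∅
  cell(3,5) bdb: ∅
  cell(4,6) dbd: ∅
  cell(5,7) bdb: ∅
  cell(6,8) dbd: ∅
  cell(7,9) bdb: ∅
  cell(8,10) dbb: ∅
  cell(0,3) abdb: ∅
  cell(1,4) bdbd: ∅
  cell(2,5) dbdb: ∅
  cell(3,6) bdbd: ∅
  cell(4,7) dbdb: ∅
  cell(5,8) bdbd: ∅
  cell(6,9) dbdb: ∅
  cell(7,10) bdbb: ∅
  cell(0,4) abdbd: {S}
  cell(1,5) bdbdb: ∅
  cell(2,6) dbdbd: ∅
  cell(3,7) bdbdb: ∅
  cell(4,8) dbdbd: ∅
  cell(5,9) bdbdb: ∅
  cell(6,10) dbdbb: ∅
  cell(0,5) abdbdb: ∅
  cell(1,6) bdbdbd: ∅
  cell(2,7) dbdbdb: ∅
  cell(3,8) bdbdbd: ∅
  cell(4,9) dbdbdb: ∅
  cell(5,10) bdbdbb: ∅
  cell(0,6) abdbdbd: {S}
  cell(1,7) bdbdbdb: ∅
  cell(2,8) dbdbdbd: ∅
  cell(3,9) bdbdbdb: ∅
  cell(4,10) dbdbdbb: ∅
  cell(0,7) abdbdbdb: ∅
  cell(1,8) bdbdbdbd: ∅
  cell(2,9) dbdbdbdb: ∅
  cell(3,10) bdbdbdbb: ∅
  cell(0,8) abdbdbdbd: {S}
  cell(1,9) bdbdbdbdb: ∅
  cell(2,10) dbdbdbdbb: ∅
  cell(0,9) abdbdbdbdb: ∅
  cell(1,10) bdbdbdbdbb: ∅
  cell(0,10) abdbdbdbdbb: {S}

S ∈ T[0,10] ⇒ YES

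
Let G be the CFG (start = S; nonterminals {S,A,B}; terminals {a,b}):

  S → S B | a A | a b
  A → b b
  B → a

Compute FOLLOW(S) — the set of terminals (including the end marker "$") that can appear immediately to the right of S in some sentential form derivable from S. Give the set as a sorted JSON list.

FIRST sets, iterate to fixpoint:
iter 1:
  A via A→b b: +{b}
  B via B→a: +{a}
  S via S→a A: +{a}
  FIRST(S)={a}  FIRST(A)={b}  FIRST(B)={a}
iter 2: done
  FIRST(S)={a}  FIRST(A)={b}  FIRST(B)={a}

FOLLOW iteration:
FOLLOW(S) := {$}
iter 1:
  S→S B: FOLLOW(S) ⊇ FIRST(B) = {a}; new: +{a}
  S→S B: FOLLOW(B) ⊇ FOLLOW(S) ⊇ {$,a}; new: +{$,a}
  S→a A: FOLLOW(A) ⊇ FOLLOW(S) ⊇ {$,a}; new: +{$,a}
  FOLLOW(S)={$,a}  FOLLOW(A)={$,a}  FOLLOW(B)={$,a}
iter 2: (stable)
  FOLLOW(S)={$,a}  FOLLOW(A)={$,a}  FOLLOW(B)={$,a}

FOLLOW(S) = ["$", "a"]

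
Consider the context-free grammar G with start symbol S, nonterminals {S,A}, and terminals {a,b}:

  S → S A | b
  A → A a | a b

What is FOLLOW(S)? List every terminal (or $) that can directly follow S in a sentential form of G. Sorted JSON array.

Compute FIRST by fixpoint:
round 1:
  A via A→a b: +{a}
  S via S→b: +{b}
  FIRST[S]={b}  FIRST[A]={a}
round 2: done
  FIRST[S]={b}  FIRST[A]={a}

Compute FOLLOW by fixpoint:
initialize: $ ∈ FOLLOW(S)
[1]
  A→A a: FOLLOW(A) ⊇ FIRST(a) = {a}; new: +{a}
  S→S A: FOLLOW(S) ⊇ FIRST(A) = {a}; new: +{a}
  S→S A: FOLLOW(A) ⊇ FOLLOW(S) ⊇ {$,a}; new: +{$}
  FOLLOW[S]={$,a}  FOLLOW[A]={$,a}
[2] — fixpoint
  FOLLOW[S]={$,a}  FOLLOW[A]={$,a}

FOLLOW(S) = ["$", "a"]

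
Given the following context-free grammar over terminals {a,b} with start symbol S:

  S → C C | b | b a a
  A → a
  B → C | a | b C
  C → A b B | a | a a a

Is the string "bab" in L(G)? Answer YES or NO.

CNF form of G:
  S -> C C | T0 X6 | b
  A -> a
  B -> A X2 | T0 C | T1 X3 | a
  C -> A X4 | T1 X5 | a
  T0 -> b
  T1 -> a
  X2 -> T0 B
  X3 -> T1 T1
  X4 -> T0 B
  X5 -> T1 T1
  X6 -> T1 T1

Fill CYK table bottom-up:
  cell(0,0) b: {S,T0}  orig:{S}
  cell(1,1) a: {A,B,C,T1}  orig:{A,B,C}
  cell(2,2) b: {S,T0}  orig:{S}
  cell(0,1) ba: {B,X2,X4}  orig:{B}
  cell(1,2) ab: ∅
  cell(0,2) bab: ∅

S ∉ T[0,2] ⇒ NO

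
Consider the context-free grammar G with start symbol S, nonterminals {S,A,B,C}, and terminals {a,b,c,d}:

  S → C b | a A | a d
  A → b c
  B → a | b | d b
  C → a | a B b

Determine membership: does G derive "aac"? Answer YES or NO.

CNF form of G:
  S -> C T0 | T3 A | T3 T2
  A -> T0 T1
  B -> T2 T0 | a | b
  C -> T3 X4 | a
  T0 -> b
  T1 -> c
  T2 -> d
  T3 -> a
  X4 -> B T0

CYK fill:
  cell(0,0) a: {B,C,T3}  orig:{B,C}
  cell(1,1) a: {B,C,T3}  orig:{B,C}
  cell(2,2) c: {T1}  orig:{}
  cell(0,1) aa: ∅
  cell(1,2) ac: ∅
  cell(0,2) aac: ∅

S ∉ T[0,2] ⇒ NO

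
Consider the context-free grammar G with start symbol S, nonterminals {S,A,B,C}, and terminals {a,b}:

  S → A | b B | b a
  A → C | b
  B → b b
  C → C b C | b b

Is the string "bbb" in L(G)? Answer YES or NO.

Convert to CNF:
  S -> C X4 | T0 B | T0 T0 | T0 T1 | b
  A -> C X2 | T0 T0 | b
  B -> T0 T0
  C -> C X3 | T0 T0
  T0 -> b
  T1 -> a
  X2 -> T0 C
  X3 -> T0 C
  X4 -> T0 C

CYK table (by increasing span):
  cell(0,0) b: {A,S,T0}  orig:{A,S}
  cell(1,1) b: {A,S,T0}  orig:{A,S}
  cell(2,2) b: {A,S,T0}  orig:{A,S}
  cell(0,1) bb: {A,B,C,S}
  cell(1,2) bb: {A,B,C,S}
  cell(0,2) bbb: {S,X2,X3,X4}  orig:{S}

S ∈ T[0,2] ⇒ YES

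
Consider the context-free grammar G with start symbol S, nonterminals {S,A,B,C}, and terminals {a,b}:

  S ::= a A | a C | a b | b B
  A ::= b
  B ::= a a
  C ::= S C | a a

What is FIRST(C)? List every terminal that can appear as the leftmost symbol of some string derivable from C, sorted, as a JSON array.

Compute FIRST by fixpoint:
round 1:
  A via A→b: +{b}
  B via B→a a: +{a}
  C via C→a a: +{a}
  S via S→a A: +{a}
  S via S→b B: +{b}
  FIRST[S]={a,b}  FIRST[A]={b}  FIRST[B]={a}  FIRST[C]={a}
round 2:
  C via C→S C: +{b}
  FIRST[S]={a,b}  FIRST[A]={b}  FIRST[B]={a}  FIRST[C]={a,b}
round 3: (no change)
  FIRST[S]={a,b}  FIRST[A]={b}  FIRST[B]={a}  FIRST[C]={a,b}

FIRST(C) = ["a", "b"]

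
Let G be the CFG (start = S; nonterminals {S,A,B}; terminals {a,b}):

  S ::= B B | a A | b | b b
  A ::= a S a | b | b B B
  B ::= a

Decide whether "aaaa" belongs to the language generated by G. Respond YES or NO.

Convert to CNF:
  S -> B B | T0 A | T1 T1 | b
  A -> T0 X2 | T1 X3 | b
  B -> a
  T0 -> a
  T1 -> b
  X2 -> S T0
  X3 -> B B

CYK fill:
  cell(0,0) a: {B,T0}  orig:{B}
  cell(1,1) a: {B,T0}  orig:{B}
  cell(2,2) a: {B,T0}  orig:{B}
  cell(3,3) a: {B,T0}  orig:{B}
  cell(0,1) aa: {S,X3}  orig:{S}
  cell(1,2) aa: {S,X3}  orig:{S}
  cell(2,3) aa: {S,X3}  orig:{S}
  cell(0,2) aaa: {X2}  orig:{}
  cell(1,3) aaa: {X2}  orig:{}
  cell(0,3) aaaa: {A}

S ∉ T[0,3] ⇒ NO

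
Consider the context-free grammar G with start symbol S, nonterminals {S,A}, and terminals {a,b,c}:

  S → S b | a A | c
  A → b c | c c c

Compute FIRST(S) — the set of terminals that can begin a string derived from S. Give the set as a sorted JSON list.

FIRST sets, iterate to fixpoint:
pass 1:
  A via A→b c: +{b}
  A via A→c c c: +{c}
  S via S→a A: +{a}
  S via S→c: +{c}
  S: {a,c}  A: {b,c}
pass 2: (no change)
  S: {a,c}  A: {b,c}

FIRST(S) = ["a", "c"]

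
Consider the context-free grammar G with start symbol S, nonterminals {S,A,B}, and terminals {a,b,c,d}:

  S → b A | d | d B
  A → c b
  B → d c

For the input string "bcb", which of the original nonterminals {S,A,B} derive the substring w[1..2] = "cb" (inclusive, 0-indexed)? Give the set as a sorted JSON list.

Convert to CNF:
  S -> T1 A | T2 B | d
  A -> T0 T1
  B -> T2 T0
  T0 -> c
  T1 -> b
  T2 -> d

Fill CYK table bottom-up, restricted to cells inside w[1..2]:
  [1..1]={T0}  "c"  orig:{}
  [2..2]={T1}  "b"  orig:{}
  [1..2]={A}  "cb"

Original NTs in T[1,2] deriving "cb": ["A"]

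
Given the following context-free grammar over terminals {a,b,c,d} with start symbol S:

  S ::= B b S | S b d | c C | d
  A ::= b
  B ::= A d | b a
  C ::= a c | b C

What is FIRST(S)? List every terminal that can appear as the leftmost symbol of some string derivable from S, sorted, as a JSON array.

Compute FIRST by fixpoint:
round 1:
  A via A→b: +{b}
  B via B→A d: +{b}
  C via C→a c: +{a}
  C via C→b C: +{b}
  S via S→B b S: +{b}
  S via S→c C: +{c}
  S via S→d: +{d}
  FIRST(S)={b,c,d}  FIRST(A)={b}  FIRST(B)={b}  FIRST(C)={a,b}
round 2: — fixpoint
  FIRST(S)={b,c,d}  FIRST(A)={b}  FIRST(B)={b}  FIRST(C)={a,b}

FIRST(S) = ["b", "c", "d"]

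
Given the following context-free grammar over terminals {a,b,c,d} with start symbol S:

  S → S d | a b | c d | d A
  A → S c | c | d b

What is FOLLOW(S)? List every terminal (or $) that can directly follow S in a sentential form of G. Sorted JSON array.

FIRST iteration:
iter 1:
  A via A→c: +{c}
  A via A→d b: +{d}
  S via S→a b: +{a}
  S via S→c d: +{c}
  S via S→d A: +{d}
  FIRST(S)={a,c,d}  FIRST(A)={c,d}
iter 2:
  A via A→S c: +{a}
  FIRST(S)={a,c,d}  FIRST(A)={a,c,d}
iter 3: (no change)
  FIRST(S)={a,c,d}  FIRST(A)={a,c,d}

Compute FOLLOW by fixpoint:
initialize: $ ∈ FOLLOW(S)
round 1:
  A→S c: FOLLOW(S) ⊇ FIRST(c) = {c}; new: +{c}
  S→S d: FOLLOW(S) ⊇ FIRST(d) = {d}; new: +{d}
  S→d A: FOLLOW(A) ⊇ FOLLOW(S) ⊇ {$,c,d}; new: +{$,c,d}
  FOLLOW(S)={$,c,d}  FOLLOW(A)={$,c,d}
round 2: (no change)
  FOLLOW(S)={$,c,d}  FOLLOW(A)={$,c,d}

FOLLOW(S) = ["$", "c", "d"]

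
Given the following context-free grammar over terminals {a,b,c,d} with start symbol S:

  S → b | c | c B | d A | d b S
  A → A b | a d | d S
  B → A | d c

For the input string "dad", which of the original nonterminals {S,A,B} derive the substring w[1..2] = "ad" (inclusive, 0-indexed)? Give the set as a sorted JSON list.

CNF form of G:
  S -> T2 A | T2 X4 | T3 B | b | c
  A -> A T0 | T1 T2 | T2 S
  B -> A T0 | T1 T2 | T2 S | T2 T3
  T0 -> b
  T1 -> a
  T2 -> d
  T3 -> c
  X4 -> T0 S

CYK table (by increasing span) — only the sub-triangle for w[1..2]:
  cell(1,1) a: {T1}  orig:{}
  cell(2,2) d: {T2}  orig:{}
  cell(1,2) ad: {A,B}

Original NTs in T[1,2] deriving "ad": ["A", "B"]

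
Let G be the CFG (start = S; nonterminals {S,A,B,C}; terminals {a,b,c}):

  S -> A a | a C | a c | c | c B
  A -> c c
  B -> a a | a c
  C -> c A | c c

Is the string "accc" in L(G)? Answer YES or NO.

CNF form of G:
  S -> A T1 | T0 B | T1 C | T1 T0 | c
  A -> T0 T0
  B -> T1 T0 | T1 T1
  C -> T0 A | T0 T0
  T0 -> c
  T1 -> a

CYK table (by increasing span):
  [0..0]={T1}  "a"  orig:{}
  [1..1]={S,T0}  "c"  orig:{S}
  [2..2]={S,T0}  "c"  orig:{S}
  [3..3]={S,T0}  "c"  orig:{S}
  [0..1]={B,S}  "ac"
  [1..2]={A,C}  "cc"
  [2..3]={A,C}  "cc"
  [0..2]={S}  "acc"
  [1..3]={C}  "ccc"
  [0..3]={S}  "accc"

S ∈ T[0,3] ⇒ YES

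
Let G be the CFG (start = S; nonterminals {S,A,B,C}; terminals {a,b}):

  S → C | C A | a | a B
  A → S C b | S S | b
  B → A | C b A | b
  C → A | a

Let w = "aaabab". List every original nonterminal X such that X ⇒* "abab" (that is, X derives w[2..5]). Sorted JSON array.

Convert to CNF:
  S -> C A | S S | S X6 | T1 B | a | b
  A -> S S | S X2 | b
  B -> C X3 | S S | S X4 | b
  C -> S S | S X5 | a | b
  T0 -> b
  T1 -> a
  X2 -> C T0
  X3 -> T0 A
  X4 -> C T0
  X5 -> C T0
  X6 -> C T0

CYK table (by increasing span) (cells [i..j] with 2 ≤ i ≤ j ≤ 5 only):
  cell(2,2) a: {C,S,T1}  orig:{C,S}
  cell(3,3) b: {A,B,C,S,T0}  orig:{A,B,C,S}
  cell(4,4) a: {C,S,T1}  orig:{C,S}
  cell(5,5) b: {A,B,C,S,T0}  orig:{A,B,C,S}
  cell(2,3) ab: {A,B,C,S,X2,X4,X5,X6}  orig:{A,B,C,S}
  cell(3,4) ba: {A,B,C,S}
  cell(4,5) ab: {A,B,C,S,X2,X4,X5,X6}  orig:{A,B,C,S}
  cell(2,4) aba: {A,B,C,S}
  cell(3,5) bab: {A,B,C,S,X2,X3,X4,X5,X6}  orig:{A,B,C,S}
  cell(2,5) abab: {A,B,C,S,X2,X4,X5,X6}  orig:{A,B,C,S}

Original NTs in T[2,5] deriving "abab": ["A", "B", "C", "S"]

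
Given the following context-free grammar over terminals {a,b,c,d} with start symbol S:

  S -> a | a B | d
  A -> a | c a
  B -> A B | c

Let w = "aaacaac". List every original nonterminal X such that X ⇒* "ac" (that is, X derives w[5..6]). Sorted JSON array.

CNF form of G:
  S -> T1 B | a | d
  A -> T0 T1 | a
  B -> A B | c
  T0 -> c
  T1 -> a

Fill CYK table bottom-up — only the sub-triangle for w[5..6]:
  [5..5]={A,S,T1}  "a"  orig:{A,S}
  [6..6]={B,T0}  "c"  orig:{B}
  [5..6]={B,S}  "ac"

Original NTs in T[5,6] deriving "ac": ["B", "S"]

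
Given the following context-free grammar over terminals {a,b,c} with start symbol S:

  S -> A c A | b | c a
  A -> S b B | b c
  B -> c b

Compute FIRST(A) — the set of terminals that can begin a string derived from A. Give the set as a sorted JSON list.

Compute FIRST by fixpoint:
round 1:
  A via A→b c: +{b}
  B via B→c b: +{c}
  S via S→A c A: +{b}
  S via S→c a: +{c}
  FIRST(S)={b,c}  FIRST(A)={b}  FIRST(B)={c}
round 2:
  A via A→S b B: +{c}
  FIRST(S)={b,c}  FIRST(A)={b,c}  FIRST(B)={c}
round 3: done
  FIRST(S)={b,c}  FIRST(A)={b,c}  FIRST(B)={c}

FIRST(A) = ["b", "c"]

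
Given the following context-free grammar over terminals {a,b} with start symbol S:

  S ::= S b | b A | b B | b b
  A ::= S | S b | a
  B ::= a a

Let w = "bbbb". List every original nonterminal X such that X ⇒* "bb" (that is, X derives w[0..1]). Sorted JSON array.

Convert to CNF:
  S -> S T0 | T0 A | T0 B | T0 T0
  A -> S T0 | T0 A | T0 B | T0 T0 | a
  B -> T1 T1
  T0 -> b
  T1 -> a

Fill CYK table bottom-up, restricted to cells inside w[0..1]:
  T[0,0] 'b' = {T0}  orig:{}
  T[1,1] 'b' = {T0}  orig:{}
  T[0,1] 'bb' = {A,S}

Original NTs in T[0,1] deriving "bb": ["A", "S"]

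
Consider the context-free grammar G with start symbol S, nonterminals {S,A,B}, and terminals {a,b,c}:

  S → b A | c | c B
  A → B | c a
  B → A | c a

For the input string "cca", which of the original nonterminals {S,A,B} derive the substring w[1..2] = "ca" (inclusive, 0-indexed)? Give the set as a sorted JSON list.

Convert to CNF:
  S -> T0 B | T2 A | c
  A -> T0 T1
  B -> T0 T1
  T0 -> c
  T1 -> a
  T2 -> b

Fill CYK table bottom-up — only the sub-triangle for w[1..2]:
  cell(1,1) c: {S,T0}  orig:{S}
  cell(2,2) a: {T1}  orig:{}
  cell(1,2) ca: {A,B}

Original NTs in T[1,2] deriving "ca": ["A", "B"]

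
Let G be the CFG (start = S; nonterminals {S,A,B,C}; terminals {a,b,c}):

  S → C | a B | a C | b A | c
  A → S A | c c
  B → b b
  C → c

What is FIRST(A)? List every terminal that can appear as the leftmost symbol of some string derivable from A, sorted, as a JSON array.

FIRST iteration:
[1]
  A via A→c c: +{c}
  B via B→b b: +{b}
  C via C→c: +{c}
  S via S→C: +{c}
  S via S→a B: +{a}
  S via S→b A: +{b}
  FIRST[S]={a,b,c}  FIRST[A]={c}  FIRST[B]={b}  FIRST[C]={c}
[2]
  A via A→S A: +{a,b}
  FIRST[S]={a,b,c}  FIRST[A]={a,b,c}  FIRST[B]={b}  FIRST[C]={c}
[3] (stable)
  FIRST[S]={a,b,c}  FIRST[A]={a,b,c}  FIRST[B]={b}  FIRST[C]={c}

FIRST(A) = ["a", "b", "c"]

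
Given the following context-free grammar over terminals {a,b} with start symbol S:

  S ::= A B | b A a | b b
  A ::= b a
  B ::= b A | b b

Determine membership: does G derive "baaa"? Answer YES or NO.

CNF form of G:
  S -> A B | T0 T0 | T0 X2
  A -> T0 T1
  B -> T0 A | T0 T0
  T0 -> b
  T1 -> a
  X2 -> A T1

Fill CYK table bottom-up:
  [0..0]={T0}  "b"  orig:{}
  [1..1]={T1}  "a"  orig:{}
  [2..2]={T1}  "a"  orig:{}
  [3..3]={T1}  "a"  orig:{}
  [0..1]={A}  "ba"
  [1..2]=∅  "aa"
  [2..3]=∅  "aa"
  [0..2]={X2}  "baa"  orig:{}
  [1..3]=∅  "aaa"
  [0..3]=∅  "baaa"

S ∉ T[0,3] ⇒ NO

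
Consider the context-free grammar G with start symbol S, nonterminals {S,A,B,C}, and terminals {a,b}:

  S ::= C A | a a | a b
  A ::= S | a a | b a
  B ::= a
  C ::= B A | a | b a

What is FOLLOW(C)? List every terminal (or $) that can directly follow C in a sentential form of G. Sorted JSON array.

FIRST sets, iterate to fixpoint:
iter 1:
  A via A→a a: +{a}
  A via A→b a: +{b}
  B via B→a: +{a}
  C via C→B A: +{a}
  C via C→b a: +{b}
  S via S→C A: +{a,b}
  FIRST(S)={a,b}  FIRST(A)={a,b}  FIRST(B)={a}  FIRST(C)={a,b}
iter 2: (stable)
  FIRST(S)={a,b}  FIRST(A)={a,b}  FIRST(B)={a}  FIRST(C)={a,b}

FOLLOW iteration:
initialize: $ ∈ FOLLOW(S)
[1]
  C→B A: FOLLOW(B) ⊇ FIRST(A) = {a,b}; new: +{a,b}
  S→C A: FOLLOW(C) ⊇ FIRST(A) = {a,b}; new: +{a,b}
  S→C A: FOLLOW(A) ⊇ FOLLOW(S) ⊇ {$}; new: +{$}
  FOLLOW(S)={$}  FOLLOW(A)={$}  FOLLOW(B)={a,b}  FOLLOW(C)={a,b}
[2]
  C→B A: FOLLOW(A) ⊇ FOLLOW(C) ⊇ {a,b}; new: +{a,b}
  FOLLOW(S)={$}  FOLLOW(A)={$,a,b}  FOLLOW(B)={a,b}  FOLLOW(C)={a,b}
[3]
  A→S: FOLLOW(S) ⊇ FOLLOW(A) ⊇ {$,a,b}; new: +{a,b}
  FOLLOW(S)={$,a,b}  FOLLOW(A)={$,a,b}  FOLLOW(B)={a,b}  FOLLOW(C)={a,b}
[4] done
  FOLLOW(S)={$,a,b}  FOLLOW(A)={$,a,b}  FOLLOW(B)={a,b}  FOLLOW(C)={a,b}

FOLLOW(C) = ["a", "b"]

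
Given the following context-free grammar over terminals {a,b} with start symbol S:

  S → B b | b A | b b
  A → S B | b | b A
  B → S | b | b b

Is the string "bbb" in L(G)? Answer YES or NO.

Convert to CNF:
  S -> B T0 | T0 A | T0 T0
  A -> S B | T0 A | b
  B -> B T0 | T0 A | T0 T0 | b
  T0 -> b

CYK fill:
  T[0,0] 'b' = {A,B,T0}  orig:{A,B}
  T[1,1] 'b' = {A,B,T0}  orig:{A,B}
  T[2,2] 'b' = {A,B,T0}  orig:{A,B}
  T[0,1] 'bb' = {A,B,S}
  T[1,2] 'bb' = {A,B,S}
  T[0,2] 'bbb' = {A,B,S}

S ∈ T[0,2] ⇒ YES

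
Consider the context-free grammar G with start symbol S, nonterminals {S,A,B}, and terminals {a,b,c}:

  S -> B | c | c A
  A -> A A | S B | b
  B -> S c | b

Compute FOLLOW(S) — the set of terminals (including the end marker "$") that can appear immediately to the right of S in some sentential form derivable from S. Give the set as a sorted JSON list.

FIRST sets, iterate to fixpoint:
round 1:
  A via A→b: +{b}
  B via B→b: +{b}
  S via S→B: +{b}
  S via S→c: +{c}
  S: {b,c}  A: {b}  B: {b}
round 2:
  A via A→S B: +{c}
  B via B→S c: +{c}
  S: {b,c}  A: {b,c}  B: {b,c}
round 3: (no change)
  S: {b,c}  A: {b,c}  B: {b,c}

Compute FOLLOW by fixpoint:
initialize: $ ∈ FOLLOW(S)
iter 1:
  A→A A: FOLLOW(A) ⊇ FIRST(A) = {b,c}; new: +{b,c}
  A→S B: FOLLOW(S) ⊇ FIRST(B) = {b,c}; new: +{b,c}
  A→S B: FOLLOW(B) ⊇ FOLLOW(A) ⊇ {b,c}; new: +{b,c}
  S→B: FOLLOW(B) ⊇ FOLLOW(S) ⊇ {$,b,c}; new: +{$}
  S→c A: FOLLOW(A) ⊇ FOLLOW(S) ⊇ {$,b,c}; new: +{$}
  FOLLOW(S)={$,b,c}  FOLLOW(A)={$,b,c}  FOLLOW(B)={$,b,c}
iter 2: (no change)
  FOLLOW(S)={$,b,c}  FOLLOW(A)={$,b,c}  FOLLOW(B)={$,b,c}

FOLLOW(S) = ["$", "b", "c"]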